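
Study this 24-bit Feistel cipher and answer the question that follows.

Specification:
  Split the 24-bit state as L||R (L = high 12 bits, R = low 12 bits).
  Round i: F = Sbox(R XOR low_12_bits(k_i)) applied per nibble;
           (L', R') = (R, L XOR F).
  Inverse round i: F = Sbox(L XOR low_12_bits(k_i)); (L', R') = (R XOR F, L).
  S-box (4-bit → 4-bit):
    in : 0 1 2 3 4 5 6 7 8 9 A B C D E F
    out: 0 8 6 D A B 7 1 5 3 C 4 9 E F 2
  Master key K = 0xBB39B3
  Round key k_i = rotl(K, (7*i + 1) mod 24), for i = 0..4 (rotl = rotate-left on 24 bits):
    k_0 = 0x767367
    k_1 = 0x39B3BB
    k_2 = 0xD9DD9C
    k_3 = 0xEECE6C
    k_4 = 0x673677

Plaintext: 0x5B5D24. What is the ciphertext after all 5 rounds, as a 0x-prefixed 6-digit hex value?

s_0 = plaintext = 0x5B5D24
s_1 = Round(s_0, k_0) = 0xD24A18
s_2 = Round(s_1, k_1) = 0xA18EE9
s_3 = Round(s_2, k_2) = 0xEE9703
s_4 = Round(s_3, k_3) = 0x703D9B
s_5 = Round(s_4, k_4) = 0xD9B3FA

0xD9B3FA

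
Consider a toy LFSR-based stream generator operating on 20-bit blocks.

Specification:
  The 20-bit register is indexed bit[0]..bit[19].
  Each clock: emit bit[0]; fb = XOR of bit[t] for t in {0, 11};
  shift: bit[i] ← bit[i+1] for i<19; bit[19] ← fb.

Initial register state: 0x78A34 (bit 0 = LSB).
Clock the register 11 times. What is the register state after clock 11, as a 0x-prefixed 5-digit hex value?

0x18AF1

reg_0 = 0x78A34
clock 1: out=0, reg = 0xBC51A
clock 2: out=0, reg = 0x5E28D
clock 3: out=1, reg = 0xAF146
clock 4: out=0, reg = 0x578A3
clock 5: out=1, reg = 0x2BC51
clock 6: out=1, reg = 0x15E28
clock 7: out=0, reg = 0x8AF14
clock 8: out=0, reg = 0xC578A
clock 9: out=0, reg = 0x62BC5
clock 10: out=1, reg = 0x315E2
clock 11: out=0, reg = 0x18AF1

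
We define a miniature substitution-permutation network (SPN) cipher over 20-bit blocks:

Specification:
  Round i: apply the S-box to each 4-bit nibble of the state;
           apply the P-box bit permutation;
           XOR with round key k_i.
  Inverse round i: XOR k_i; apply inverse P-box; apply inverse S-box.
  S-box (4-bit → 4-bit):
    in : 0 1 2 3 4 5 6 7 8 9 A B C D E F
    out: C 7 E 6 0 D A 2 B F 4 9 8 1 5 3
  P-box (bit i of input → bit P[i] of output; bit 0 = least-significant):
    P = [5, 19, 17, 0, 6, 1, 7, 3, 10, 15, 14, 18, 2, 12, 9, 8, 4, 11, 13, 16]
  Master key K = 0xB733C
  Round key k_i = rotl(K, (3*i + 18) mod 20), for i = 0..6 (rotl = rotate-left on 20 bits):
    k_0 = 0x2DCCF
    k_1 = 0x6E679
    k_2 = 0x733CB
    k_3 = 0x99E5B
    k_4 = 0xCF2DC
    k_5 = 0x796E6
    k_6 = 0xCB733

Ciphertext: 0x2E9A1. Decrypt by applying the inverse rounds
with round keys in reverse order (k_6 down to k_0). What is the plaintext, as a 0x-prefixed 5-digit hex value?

0x34BB7

s_0 = ciphertext = 0x2E9A1
s_1 = InvRound(s_0, k_6) = 0xF3533
s_2 = InvRound(s_1, k_5) = 0xE57E6
s_3 = InvRound(s_2, k_4) = 0xECF6E
s_4 = InvRound(s_3, k_3) = 0xB8045
s_5 = InvRound(s_4, k_2) = 0xA9627
s_6 = InvRound(s_5, k_1) = 0xEF087
s_7 = InvRound(s_6, k_0) = 0x34BB7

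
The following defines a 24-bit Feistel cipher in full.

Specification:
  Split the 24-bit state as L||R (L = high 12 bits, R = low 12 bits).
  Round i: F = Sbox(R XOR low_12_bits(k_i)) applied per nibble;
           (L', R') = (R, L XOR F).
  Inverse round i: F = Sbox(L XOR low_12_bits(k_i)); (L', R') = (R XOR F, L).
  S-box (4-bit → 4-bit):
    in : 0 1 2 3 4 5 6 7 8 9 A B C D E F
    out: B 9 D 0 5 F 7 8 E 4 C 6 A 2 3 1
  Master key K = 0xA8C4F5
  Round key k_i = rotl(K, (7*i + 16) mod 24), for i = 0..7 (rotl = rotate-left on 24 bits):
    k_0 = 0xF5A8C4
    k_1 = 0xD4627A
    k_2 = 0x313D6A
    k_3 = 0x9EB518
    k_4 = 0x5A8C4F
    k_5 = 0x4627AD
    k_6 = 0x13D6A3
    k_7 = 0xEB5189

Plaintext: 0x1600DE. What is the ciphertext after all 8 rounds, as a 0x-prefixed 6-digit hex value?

0xC6BED8

s_0 = plaintext = 0x1600DE
s_1 = Round(s_0, k_0) = 0x0DEFFC
s_2 = Round(s_1, k_1) = 0xFFC239
s_3 = Round(s_2, k_2) = 0x239E0C
s_4 = Round(s_3, k_3) = 0xE0C4AC
s_5 = Round(s_4, k_4) = 0x4AC03C
s_6 = Round(s_5, k_5) = 0x03CCE5
s_7 = Round(s_6, k_6) = 0xCE5C6B
s_8 = Round(s_7, k_7) = 0xC6BED8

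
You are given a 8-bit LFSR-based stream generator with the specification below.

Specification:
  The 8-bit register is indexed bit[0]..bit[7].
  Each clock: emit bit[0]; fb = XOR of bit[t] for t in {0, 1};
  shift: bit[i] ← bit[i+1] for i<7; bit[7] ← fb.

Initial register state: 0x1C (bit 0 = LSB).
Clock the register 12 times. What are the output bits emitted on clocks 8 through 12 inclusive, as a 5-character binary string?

reg_0 = 0x1C
clock 1: out=0, reg = 0x0E
clock 2: out=0, reg = 0x87
clock 3: out=1, reg = 0x43
clock 4: out=1, reg = 0x21
clock 5: out=1, reg = 0x90
clock 6: out=0, reg = 0x48
clock 7: out=0, reg = 0x24
clock 8: out=0, reg = 0x12
clock 9: out=0, reg = 0x89
clock 10: out=1, reg = 0xC4
clock 11: out=0, reg = 0x62
clock 12: out=0, reg = 0xB1

00100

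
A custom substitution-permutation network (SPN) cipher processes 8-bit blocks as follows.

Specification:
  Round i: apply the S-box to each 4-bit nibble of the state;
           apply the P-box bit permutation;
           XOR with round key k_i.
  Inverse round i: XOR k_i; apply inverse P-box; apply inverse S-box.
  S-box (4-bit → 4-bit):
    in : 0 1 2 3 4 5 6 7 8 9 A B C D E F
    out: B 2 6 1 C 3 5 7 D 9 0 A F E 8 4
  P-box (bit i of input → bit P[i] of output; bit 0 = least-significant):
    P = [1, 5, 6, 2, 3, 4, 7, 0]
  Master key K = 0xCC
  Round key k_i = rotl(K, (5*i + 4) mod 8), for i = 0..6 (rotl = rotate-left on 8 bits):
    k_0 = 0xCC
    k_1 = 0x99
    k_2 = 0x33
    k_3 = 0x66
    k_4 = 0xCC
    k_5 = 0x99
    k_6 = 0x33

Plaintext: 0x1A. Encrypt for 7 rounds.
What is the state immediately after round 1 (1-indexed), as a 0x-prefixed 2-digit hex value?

s_0 = plaintext = 0x1A
s_1 = Round(s_0, k_0) = 0xDC
s_2 = Round(s_1, k_1) = 0x6E
s_3 = Round(s_2, k_2) = 0xBF
s_4 = Round(s_3, k_3) = 0x37
s_5 = Round(s_4, k_4) = 0xA6
s_6 = Round(s_5, k_5) = 0xDB
s_7 = Round(s_6, k_6) = 0x86

0xDC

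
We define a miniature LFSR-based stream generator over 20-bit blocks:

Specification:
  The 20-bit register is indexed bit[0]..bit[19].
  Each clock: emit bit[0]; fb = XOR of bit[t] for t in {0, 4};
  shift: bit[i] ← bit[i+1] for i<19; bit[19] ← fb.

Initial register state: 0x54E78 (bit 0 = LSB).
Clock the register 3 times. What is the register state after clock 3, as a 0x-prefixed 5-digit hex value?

0xEA9CF

reg_0 = 0x54E78
clock 1: out=0, reg = 0xAA73C
clock 2: out=0, reg = 0xD539E
clock 3: out=0, reg = 0xEA9CF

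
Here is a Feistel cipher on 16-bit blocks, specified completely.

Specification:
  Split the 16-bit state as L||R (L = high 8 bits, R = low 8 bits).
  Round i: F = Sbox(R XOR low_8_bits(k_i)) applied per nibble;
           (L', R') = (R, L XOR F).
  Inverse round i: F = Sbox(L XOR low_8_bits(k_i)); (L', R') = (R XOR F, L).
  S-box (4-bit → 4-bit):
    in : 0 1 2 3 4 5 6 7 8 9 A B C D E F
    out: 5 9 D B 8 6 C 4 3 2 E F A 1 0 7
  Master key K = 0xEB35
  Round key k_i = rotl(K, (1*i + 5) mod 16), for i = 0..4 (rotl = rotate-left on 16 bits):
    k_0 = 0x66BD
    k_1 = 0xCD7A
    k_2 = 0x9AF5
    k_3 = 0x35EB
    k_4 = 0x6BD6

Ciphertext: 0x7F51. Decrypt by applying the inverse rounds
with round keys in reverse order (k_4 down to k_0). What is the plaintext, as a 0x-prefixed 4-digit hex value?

0xE1B3

s_0 = ciphertext = 0x7F51
s_1 = InvRound(s_0, k_4) = 0xB37F
s_2 = InvRound(s_1, k_3) = 0x1CB3
s_3 = InvRound(s_2, k_2) = 0xB11C
s_4 = InvRound(s_3, k_1) = 0xB3B1
s_5 = InvRound(s_4, k_0) = 0xE1B3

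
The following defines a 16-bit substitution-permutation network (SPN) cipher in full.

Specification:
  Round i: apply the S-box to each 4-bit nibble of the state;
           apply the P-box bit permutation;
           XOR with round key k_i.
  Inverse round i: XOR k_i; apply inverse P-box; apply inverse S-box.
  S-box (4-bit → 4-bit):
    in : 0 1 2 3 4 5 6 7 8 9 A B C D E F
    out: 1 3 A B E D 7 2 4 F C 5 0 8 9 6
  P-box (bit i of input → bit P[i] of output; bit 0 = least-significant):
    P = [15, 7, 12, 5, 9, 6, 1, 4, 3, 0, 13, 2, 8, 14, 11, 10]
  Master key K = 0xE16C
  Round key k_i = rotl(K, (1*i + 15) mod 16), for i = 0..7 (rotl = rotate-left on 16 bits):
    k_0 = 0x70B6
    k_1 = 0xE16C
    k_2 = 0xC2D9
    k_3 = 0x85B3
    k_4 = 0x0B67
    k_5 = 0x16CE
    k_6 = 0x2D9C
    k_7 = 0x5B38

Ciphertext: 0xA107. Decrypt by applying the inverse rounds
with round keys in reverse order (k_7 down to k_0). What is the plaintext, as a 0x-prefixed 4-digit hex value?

s_0 = ciphertext = 0xA107
s_1 = InvRound(s_0, k_7) = 0xF955
s_2 = InvRound(s_1, k_6) = 0x2176
s_3 = InvRound(s_2, k_5) = 0xEBE4
s_4 = InvRound(s_3, k_4) = 0x7F81
s_5 = InvRound(s_4, k_3) = 0xF855
s_6 = InvRound(s_5, k_2) = 0x850F
s_7 = InvRound(s_6, k_1) = 0x2FFD
s_8 = InvRound(s_7, k_0) = 0x9168

0x9168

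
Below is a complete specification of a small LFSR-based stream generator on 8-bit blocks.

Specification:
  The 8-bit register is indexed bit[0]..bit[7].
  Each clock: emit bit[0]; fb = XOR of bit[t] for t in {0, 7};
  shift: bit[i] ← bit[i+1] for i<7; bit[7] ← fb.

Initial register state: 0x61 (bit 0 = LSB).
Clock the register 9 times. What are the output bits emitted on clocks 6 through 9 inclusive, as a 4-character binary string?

1101

reg_0 = 0x61
clock 1: out=1, reg = 0xB0
clock 2: out=0, reg = 0xD8
clock 3: out=0, reg = 0xEC
clock 4: out=0, reg = 0xF6
clock 5: out=0, reg = 0xFB
clock 6: out=1, reg = 0x7D
clock 7: out=1, reg = 0xBE
clock 8: out=0, reg = 0xDF
clock 9: out=1, reg = 0x6F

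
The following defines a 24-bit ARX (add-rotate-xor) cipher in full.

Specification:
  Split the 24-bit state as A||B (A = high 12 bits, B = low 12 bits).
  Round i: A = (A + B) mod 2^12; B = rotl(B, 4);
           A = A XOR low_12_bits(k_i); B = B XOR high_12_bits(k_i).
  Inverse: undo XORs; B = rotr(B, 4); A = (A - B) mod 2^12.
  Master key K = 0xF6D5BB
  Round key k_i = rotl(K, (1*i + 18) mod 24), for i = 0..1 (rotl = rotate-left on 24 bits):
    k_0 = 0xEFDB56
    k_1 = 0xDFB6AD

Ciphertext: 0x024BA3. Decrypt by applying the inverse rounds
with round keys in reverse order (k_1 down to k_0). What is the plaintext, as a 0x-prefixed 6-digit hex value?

0xD09869

s_0 = ciphertext = 0x024BA3
s_1 = InvRound(s_0, k_1) = 0xE24865
s_2 = InvRound(s_1, k_0) = 0xD09869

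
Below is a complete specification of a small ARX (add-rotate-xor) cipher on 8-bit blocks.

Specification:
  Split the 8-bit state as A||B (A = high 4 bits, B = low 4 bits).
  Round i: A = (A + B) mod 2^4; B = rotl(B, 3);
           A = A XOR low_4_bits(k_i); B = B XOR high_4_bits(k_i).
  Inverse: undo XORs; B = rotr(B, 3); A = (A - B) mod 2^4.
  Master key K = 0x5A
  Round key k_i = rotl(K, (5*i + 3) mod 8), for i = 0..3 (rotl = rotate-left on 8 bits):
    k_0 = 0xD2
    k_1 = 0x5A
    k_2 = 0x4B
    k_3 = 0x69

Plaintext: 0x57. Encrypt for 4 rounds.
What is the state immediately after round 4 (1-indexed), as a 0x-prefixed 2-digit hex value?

0xFD

s_0 = plaintext = 0x57
s_1 = Round(s_0, k_0) = 0xE6
s_2 = Round(s_1, k_1) = 0xE6
s_3 = Round(s_2, k_2) = 0xF7
s_4 = Round(s_3, k_3) = 0xFD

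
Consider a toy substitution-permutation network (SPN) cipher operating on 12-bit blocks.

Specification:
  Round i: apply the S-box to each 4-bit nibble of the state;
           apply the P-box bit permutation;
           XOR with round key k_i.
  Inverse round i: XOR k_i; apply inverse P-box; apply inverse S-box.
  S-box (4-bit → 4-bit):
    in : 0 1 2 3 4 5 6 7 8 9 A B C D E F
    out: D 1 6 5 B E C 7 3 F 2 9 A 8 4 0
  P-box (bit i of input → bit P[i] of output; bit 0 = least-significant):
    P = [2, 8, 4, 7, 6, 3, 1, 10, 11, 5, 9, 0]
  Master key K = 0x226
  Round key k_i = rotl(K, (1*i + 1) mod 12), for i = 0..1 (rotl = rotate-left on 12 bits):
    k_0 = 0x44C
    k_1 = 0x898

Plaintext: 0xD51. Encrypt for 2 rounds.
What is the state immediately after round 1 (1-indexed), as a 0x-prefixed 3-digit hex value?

s_0 = plaintext = 0xD51
s_1 = Round(s_0, k_0) = 0x043
s_2 = Round(s_1, k_1) = 0x6C5

0x043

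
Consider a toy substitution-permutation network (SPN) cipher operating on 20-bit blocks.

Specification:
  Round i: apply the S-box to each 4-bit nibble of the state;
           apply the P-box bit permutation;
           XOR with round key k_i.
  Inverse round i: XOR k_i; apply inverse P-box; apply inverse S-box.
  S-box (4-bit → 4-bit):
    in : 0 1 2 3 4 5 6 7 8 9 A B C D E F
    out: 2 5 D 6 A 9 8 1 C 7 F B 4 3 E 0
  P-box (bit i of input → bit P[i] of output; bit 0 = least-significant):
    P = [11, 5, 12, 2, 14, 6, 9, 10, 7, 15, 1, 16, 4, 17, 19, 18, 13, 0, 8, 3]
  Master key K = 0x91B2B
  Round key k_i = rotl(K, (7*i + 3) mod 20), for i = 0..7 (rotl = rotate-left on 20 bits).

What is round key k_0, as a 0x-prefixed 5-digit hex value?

K = 0x91B2B
k_0 = rotl(K, (7*0+3) mod 20) = rotl(K, 3) = 0x8D95C

0x8D95C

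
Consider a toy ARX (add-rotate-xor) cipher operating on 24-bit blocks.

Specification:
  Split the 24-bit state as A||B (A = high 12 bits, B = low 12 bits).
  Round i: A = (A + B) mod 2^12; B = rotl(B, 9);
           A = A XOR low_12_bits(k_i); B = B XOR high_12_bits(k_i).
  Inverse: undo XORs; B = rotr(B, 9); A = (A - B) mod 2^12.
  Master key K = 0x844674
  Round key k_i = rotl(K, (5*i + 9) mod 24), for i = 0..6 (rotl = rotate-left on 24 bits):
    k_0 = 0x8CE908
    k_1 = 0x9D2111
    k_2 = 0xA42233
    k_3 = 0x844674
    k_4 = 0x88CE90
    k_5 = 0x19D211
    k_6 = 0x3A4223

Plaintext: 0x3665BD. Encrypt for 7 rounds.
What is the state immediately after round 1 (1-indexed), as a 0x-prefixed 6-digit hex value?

s_0 = plaintext = 0x3665BD
s_1 = Round(s_0, k_0) = 0x02B279
s_2 = Round(s_1, k_1) = 0x3B5B9D
s_3 = Round(s_2, k_2) = 0xD61131
s_4 = Round(s_3, k_3) = 0x8E6A62
s_5 = Round(s_4, k_4) = 0xDD8DC0
s_6 = Round(s_5, k_5) = 0x989025
s_7 = Round(s_6, k_6) = 0xB8D9A0

0x02B279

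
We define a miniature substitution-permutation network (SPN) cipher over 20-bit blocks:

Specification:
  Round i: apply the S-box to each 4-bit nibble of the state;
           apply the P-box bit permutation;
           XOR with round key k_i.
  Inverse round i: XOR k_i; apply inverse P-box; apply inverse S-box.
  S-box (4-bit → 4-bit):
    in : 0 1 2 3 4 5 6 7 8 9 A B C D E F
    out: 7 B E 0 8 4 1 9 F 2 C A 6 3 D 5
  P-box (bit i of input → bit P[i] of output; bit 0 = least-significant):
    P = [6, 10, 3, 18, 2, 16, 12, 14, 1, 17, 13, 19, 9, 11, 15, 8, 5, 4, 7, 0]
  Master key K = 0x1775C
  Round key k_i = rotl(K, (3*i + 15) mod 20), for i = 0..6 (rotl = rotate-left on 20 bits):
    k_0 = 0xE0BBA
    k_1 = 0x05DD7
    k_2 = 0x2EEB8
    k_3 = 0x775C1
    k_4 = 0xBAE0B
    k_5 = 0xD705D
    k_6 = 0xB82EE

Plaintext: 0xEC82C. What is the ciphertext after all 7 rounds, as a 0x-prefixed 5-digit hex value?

s_0 = plaintext = 0xEC82C
s_1 = Round(s_0, k_0) = 0x5F711
s_2 = Round(s_1, k_1) = 0xD9B11
s_3 = Round(s_2, k_2) = 0xDA2CC
s_4 = Round(s_3, k_3) = 0xCC0F9
s_5 = Round(s_4, k_4) = 0x9129D
s_6 = Round(s_5, k_5) = 0x65F0D
s_7 = Round(s_6, k_6) = 0xA3688

0xA3688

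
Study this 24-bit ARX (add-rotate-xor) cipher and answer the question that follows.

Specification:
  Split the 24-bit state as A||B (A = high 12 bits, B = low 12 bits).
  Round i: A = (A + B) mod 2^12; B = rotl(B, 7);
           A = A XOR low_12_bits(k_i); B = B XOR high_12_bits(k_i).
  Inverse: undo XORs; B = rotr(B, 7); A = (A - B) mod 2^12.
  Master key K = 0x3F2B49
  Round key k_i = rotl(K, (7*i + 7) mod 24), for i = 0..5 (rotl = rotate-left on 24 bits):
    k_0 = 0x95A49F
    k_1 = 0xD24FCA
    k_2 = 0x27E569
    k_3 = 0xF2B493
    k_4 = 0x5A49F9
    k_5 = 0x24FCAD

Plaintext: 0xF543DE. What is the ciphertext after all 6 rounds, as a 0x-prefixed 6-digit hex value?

s_0 = plaintext = 0xF543DE
s_1 = Round(s_0, k_0) = 0x7AD644
s_2 = Round(s_1, k_1) = 0x23BF16
s_3 = Round(s_2, k_2) = 0x438906
s_4 = Round(s_3, k_3) = 0x9ADC63
s_5 = Round(s_4, k_4) = 0xFE9447
s_6 = Round(s_5, k_5) = 0x89D1ED

0x89D1ED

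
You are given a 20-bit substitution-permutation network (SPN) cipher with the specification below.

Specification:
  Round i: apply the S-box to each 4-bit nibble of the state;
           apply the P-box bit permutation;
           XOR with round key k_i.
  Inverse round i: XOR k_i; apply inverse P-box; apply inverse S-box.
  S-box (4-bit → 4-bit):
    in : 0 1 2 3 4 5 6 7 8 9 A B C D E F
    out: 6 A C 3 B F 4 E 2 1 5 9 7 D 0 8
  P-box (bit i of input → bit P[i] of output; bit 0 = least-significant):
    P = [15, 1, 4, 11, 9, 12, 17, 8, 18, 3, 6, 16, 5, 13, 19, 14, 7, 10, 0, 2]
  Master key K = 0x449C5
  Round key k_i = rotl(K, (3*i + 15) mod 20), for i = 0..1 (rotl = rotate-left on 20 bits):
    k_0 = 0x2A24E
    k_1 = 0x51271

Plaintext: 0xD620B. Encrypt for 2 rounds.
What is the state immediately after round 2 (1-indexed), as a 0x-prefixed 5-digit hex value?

0x1AA91

s_0 = plaintext = 0xD620B
s_1 = Round(s_0, k_0) = 0x93A8B
s_2 = Round(s_1, k_1) = 0x1AA91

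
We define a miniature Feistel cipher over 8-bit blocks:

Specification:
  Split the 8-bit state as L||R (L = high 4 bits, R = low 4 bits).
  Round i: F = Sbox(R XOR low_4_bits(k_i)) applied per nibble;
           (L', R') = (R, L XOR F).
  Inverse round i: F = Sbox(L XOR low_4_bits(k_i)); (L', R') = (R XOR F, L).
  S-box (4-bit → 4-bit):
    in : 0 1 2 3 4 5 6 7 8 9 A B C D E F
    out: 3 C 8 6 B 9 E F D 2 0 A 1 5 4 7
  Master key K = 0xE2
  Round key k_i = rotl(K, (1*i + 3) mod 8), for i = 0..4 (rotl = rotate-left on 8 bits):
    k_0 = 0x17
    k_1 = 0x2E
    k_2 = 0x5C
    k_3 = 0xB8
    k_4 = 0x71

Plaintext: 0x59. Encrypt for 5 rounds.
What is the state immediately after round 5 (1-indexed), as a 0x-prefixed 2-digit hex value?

0x2F

s_0 = plaintext = 0x59
s_1 = Round(s_0, k_0) = 0x91
s_2 = Round(s_1, k_1) = 0x1E
s_3 = Round(s_2, k_2) = 0xE9
s_4 = Round(s_3, k_3) = 0x92
s_5 = Round(s_4, k_4) = 0x2F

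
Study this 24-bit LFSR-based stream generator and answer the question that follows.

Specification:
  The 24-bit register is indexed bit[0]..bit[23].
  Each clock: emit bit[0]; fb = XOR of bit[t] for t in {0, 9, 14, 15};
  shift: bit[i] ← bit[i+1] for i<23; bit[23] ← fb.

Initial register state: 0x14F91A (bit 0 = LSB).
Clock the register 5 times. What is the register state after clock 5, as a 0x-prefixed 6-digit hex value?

0xE0A7C8

reg_0 = 0x14F91A
clock 1: out=0, reg = 0x0A7C8D
clock 2: out=1, reg = 0x053E46
clock 3: out=0, reg = 0x829F23
clock 4: out=1, reg = 0xC14F91
clock 5: out=1, reg = 0xE0A7C8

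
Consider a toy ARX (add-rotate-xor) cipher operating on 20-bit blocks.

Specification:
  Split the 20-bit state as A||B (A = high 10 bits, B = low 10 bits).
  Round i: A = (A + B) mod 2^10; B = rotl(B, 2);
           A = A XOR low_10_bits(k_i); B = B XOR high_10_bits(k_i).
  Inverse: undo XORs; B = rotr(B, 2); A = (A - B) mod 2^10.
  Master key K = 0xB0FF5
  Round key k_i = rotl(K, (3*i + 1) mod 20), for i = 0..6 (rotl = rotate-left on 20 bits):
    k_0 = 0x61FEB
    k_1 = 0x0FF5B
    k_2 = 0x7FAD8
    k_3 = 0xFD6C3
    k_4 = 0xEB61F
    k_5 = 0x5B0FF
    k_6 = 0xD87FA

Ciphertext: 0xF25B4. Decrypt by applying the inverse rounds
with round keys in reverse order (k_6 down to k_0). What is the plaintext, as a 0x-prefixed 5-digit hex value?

s_0 = ciphertext = 0xF25B4
s_1 = InvRound(s_0, k_6) = 0x9F9B5
s_2 = InvRound(s_1, k_5) = 0x52D36
s_3 = InvRound(s_2, k_4) = 0xEBBA6
s_4 = InvRound(s_3, k_3) = 0x96714
s_5 = InvRound(s_4, k_2) = 0x71EBA
s_6 = InvRound(s_5, k_1) = 0x3EDA1
s_7 = InvRound(s_6, k_0) = 0x41E09

0x41E09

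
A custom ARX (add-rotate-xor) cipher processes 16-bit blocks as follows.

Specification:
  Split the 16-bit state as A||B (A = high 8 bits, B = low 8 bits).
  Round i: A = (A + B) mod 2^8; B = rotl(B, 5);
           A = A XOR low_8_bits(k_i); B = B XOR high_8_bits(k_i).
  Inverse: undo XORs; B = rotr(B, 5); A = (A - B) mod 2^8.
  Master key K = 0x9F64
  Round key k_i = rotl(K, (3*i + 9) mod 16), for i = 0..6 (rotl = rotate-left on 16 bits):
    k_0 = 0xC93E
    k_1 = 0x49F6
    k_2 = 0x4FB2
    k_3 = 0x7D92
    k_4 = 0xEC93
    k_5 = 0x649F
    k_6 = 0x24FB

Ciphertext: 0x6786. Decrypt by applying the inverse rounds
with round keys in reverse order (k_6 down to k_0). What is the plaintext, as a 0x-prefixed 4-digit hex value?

s_0 = ciphertext = 0x6786
s_1 = InvRound(s_0, k_6) = 0x8715
s_2 = InvRound(s_1, k_5) = 0x8D8B
s_3 = InvRound(s_2, k_4) = 0xE33B
s_4 = InvRound(s_3, k_3) = 0x3F32
s_5 = InvRound(s_4, k_2) = 0xA2EB
s_6 = InvRound(s_5, k_1) = 0x3F15
s_7 = InvRound(s_6, k_0) = 0x1BE6

0x1BE6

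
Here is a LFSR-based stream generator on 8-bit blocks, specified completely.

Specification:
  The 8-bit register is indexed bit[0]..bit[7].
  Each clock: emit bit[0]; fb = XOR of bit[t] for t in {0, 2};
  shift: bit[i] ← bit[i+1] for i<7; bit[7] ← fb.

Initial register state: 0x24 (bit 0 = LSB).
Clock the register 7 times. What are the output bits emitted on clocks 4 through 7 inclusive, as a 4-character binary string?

reg_0 = 0x24
clock 1: out=0, reg = 0x92
clock 2: out=0, reg = 0x49
clock 3: out=1, reg = 0xA4
clock 4: out=0, reg = 0xD2
clock 5: out=0, reg = 0x69
clock 6: out=1, reg = 0xB4
clock 7: out=0, reg = 0xDA

0010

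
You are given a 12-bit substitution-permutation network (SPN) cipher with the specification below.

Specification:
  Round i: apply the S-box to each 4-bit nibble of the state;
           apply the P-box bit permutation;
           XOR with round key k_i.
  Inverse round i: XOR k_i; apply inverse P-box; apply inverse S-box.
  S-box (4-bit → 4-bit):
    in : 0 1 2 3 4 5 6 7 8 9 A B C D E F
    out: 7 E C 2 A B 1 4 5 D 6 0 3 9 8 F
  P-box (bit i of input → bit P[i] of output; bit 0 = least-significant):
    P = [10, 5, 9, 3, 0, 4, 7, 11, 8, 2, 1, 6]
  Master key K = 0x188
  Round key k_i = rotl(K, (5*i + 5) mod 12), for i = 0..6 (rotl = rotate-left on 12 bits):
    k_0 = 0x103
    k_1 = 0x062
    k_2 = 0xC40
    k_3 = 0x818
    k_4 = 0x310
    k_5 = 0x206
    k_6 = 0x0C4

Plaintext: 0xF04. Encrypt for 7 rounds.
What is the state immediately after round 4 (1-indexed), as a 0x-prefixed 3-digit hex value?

s_0 = plaintext = 0xF04
s_1 = Round(s_0, k_0) = 0x0FC
s_2 = Round(s_1, k_1) = 0xDD5
s_3 = Round(s_2, k_2) = 0x129
s_4 = Round(s_3, k_3) = 0x6D6
s_5 = Round(s_4, k_4) = 0xE11
s_6 = Round(s_5, k_5) = 0x8FE
s_7 = Round(s_6, k_6) = 0x95F

0x6D6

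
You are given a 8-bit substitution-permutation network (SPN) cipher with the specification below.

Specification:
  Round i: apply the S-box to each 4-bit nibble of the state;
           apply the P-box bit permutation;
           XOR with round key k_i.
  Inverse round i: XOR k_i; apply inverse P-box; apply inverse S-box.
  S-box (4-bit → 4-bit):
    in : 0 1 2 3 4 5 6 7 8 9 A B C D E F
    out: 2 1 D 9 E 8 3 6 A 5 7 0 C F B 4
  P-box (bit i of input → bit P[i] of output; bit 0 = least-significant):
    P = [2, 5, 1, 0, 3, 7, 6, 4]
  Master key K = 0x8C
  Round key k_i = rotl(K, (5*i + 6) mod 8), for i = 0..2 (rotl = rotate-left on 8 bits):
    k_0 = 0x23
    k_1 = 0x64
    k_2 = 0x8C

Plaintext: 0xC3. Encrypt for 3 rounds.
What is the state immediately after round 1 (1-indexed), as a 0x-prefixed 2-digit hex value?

0x76

s_0 = plaintext = 0xC3
s_1 = Round(s_0, k_0) = 0x76
s_2 = Round(s_1, k_1) = 0x80
s_3 = Round(s_2, k_2) = 0x3C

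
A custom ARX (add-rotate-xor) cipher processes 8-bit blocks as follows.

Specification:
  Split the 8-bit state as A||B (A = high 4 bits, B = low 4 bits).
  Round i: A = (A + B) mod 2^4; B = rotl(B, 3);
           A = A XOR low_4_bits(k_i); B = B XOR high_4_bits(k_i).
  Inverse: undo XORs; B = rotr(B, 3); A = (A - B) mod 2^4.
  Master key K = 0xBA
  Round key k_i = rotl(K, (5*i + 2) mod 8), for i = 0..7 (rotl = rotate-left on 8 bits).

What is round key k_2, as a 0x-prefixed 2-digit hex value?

K = 0xBA
k_0 = rotl(K, (5*0+2) mod 8) = rotl(K, 2) = 0xEA
k_1 = rotl(K, (5*1+2) mod 8) = rotl(K, 7) = 0x5D
k_2 = rotl(K, (5*2+2) mod 8) = rotl(K, 4) = 0xAB

0xAB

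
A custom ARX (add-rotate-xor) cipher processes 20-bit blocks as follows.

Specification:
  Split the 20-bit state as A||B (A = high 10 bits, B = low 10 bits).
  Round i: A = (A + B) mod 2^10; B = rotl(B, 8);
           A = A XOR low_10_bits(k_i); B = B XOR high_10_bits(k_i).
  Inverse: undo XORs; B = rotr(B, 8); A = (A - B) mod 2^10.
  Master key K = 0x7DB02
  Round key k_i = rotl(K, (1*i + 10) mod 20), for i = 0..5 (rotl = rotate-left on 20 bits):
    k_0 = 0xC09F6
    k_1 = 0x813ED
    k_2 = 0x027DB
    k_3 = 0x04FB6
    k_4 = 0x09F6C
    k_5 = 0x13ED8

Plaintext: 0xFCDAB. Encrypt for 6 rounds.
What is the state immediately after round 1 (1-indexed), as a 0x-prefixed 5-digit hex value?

s_0 = plaintext = 0xFCDAB
s_1 = Round(s_0, k_0) = 0x1A068
s_2 = Round(s_1, k_1) = 0xCF61E
s_3 = Round(s_2, k_2) = 0xA028E
s_4 = Round(s_3, k_3) = 0xAE2B0
s_5 = Round(s_4, k_4) = 0x8108B
s_6 = Round(s_5, k_5) = 0x15F6D

0x1A068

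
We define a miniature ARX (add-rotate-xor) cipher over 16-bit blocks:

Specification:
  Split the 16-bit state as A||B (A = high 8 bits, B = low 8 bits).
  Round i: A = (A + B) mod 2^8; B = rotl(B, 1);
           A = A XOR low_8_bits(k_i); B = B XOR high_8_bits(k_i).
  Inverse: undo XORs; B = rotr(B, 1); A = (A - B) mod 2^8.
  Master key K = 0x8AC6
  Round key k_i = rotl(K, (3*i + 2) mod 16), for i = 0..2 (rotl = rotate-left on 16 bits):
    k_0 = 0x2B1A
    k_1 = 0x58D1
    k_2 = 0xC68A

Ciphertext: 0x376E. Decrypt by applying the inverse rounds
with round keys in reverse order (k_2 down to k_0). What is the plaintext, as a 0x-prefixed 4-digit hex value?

0x1296

s_0 = ciphertext = 0x376E
s_1 = InvRound(s_0, k_2) = 0x6954
s_2 = InvRound(s_1, k_1) = 0xB206
s_3 = InvRound(s_2, k_0) = 0x1296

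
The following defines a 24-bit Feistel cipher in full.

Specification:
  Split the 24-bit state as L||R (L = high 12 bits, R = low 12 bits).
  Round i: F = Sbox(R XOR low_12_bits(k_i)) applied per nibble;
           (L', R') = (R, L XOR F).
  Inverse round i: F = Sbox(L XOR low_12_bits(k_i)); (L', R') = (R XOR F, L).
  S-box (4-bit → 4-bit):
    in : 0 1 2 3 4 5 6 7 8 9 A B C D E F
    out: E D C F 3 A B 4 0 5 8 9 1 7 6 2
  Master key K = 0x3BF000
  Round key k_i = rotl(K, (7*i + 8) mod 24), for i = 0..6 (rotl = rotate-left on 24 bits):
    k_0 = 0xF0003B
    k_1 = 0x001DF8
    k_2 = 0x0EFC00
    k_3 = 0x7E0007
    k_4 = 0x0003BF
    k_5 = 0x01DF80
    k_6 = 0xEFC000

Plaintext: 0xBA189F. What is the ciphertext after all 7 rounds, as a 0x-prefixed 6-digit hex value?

s_0 = plaintext = 0xBA189F
s_1 = Round(s_0, k_0) = 0x89FB22
s_2 = Round(s_1, k_1) = 0xB223E7
s_3 = Round(s_2, k_2) = 0x3E7946
s_4 = Round(s_3, k_3) = 0x9466DA
s_5 = Round(s_4, k_4) = 0x6DA3FC
s_6 = Round(s_5, k_5) = 0x3FC79B
s_7 = Round(s_6, k_6) = 0x79B7A5

0x79B7A5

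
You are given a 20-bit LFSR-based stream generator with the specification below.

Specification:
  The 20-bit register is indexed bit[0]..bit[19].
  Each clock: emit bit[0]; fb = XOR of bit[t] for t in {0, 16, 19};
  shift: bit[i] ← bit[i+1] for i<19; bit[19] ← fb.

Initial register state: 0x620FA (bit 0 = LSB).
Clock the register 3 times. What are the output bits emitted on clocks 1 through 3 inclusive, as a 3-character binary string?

010

reg_0 = 0x620FA
clock 1: out=0, reg = 0x3107D
clock 2: out=1, reg = 0x1883E
clock 3: out=0, reg = 0x8C41F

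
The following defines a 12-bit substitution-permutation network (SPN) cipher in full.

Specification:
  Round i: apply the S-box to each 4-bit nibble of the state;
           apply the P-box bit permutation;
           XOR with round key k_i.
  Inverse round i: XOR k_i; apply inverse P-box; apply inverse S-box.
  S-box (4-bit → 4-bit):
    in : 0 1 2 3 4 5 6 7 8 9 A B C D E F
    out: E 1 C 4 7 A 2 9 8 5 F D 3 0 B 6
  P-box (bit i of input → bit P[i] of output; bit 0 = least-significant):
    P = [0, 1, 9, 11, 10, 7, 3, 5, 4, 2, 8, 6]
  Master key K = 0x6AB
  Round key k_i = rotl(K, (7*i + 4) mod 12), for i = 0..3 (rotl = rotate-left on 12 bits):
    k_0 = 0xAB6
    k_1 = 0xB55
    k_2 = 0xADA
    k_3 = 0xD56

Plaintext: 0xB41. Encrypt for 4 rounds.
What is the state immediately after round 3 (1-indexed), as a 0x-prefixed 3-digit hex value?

0x89A

s_0 = plaintext = 0xB41
s_1 = Round(s_0, k_0) = 0xF6F
s_2 = Round(s_1, k_1) = 0x8D3
s_3 = Round(s_2, k_2) = 0x89A
s_4 = Round(s_3, k_3) = 0x31D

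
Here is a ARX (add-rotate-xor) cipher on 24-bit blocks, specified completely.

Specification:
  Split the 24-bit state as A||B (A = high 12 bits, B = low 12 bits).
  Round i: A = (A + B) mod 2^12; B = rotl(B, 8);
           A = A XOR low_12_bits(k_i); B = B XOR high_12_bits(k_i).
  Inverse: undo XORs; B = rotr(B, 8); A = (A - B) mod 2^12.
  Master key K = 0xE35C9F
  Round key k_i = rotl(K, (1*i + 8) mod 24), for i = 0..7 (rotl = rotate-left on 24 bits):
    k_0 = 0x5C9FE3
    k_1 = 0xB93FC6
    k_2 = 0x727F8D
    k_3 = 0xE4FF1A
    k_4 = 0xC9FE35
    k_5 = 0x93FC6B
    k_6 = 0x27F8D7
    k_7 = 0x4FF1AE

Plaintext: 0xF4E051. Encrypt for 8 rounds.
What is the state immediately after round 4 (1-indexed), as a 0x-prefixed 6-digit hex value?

0x9204CA

s_0 = plaintext = 0xF4E051
s_1 = Round(s_0, k_0) = 0x07C4CC
s_2 = Round(s_1, k_1) = 0xA8E7DF
s_3 = Round(s_2, k_2) = 0xDE085A
s_4 = Round(s_3, k_3) = 0x9204CA
s_5 = Round(s_4, k_4) = 0x3DF6D3
s_6 = Round(s_5, k_5) = 0x6D9A52
s_7 = Round(s_6, k_6) = 0x9FC0DA
s_8 = Round(s_7, k_7) = 0xB78EF2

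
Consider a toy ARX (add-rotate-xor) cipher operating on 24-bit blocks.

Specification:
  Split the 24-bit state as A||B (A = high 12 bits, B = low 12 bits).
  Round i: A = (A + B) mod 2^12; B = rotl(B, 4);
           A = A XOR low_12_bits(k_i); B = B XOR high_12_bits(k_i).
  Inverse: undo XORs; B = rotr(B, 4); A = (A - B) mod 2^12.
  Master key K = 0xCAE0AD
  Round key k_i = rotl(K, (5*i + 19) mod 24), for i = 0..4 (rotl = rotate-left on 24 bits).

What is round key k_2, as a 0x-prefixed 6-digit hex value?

0x5C15B9

K = 0xCAE0AD
k_0 = rotl(K, (5*0+19) mod 24) = rotl(K, 19) = 0x6E5705
k_1 = rotl(K, (5*1+19) mod 24) = rotl(K, 0) = 0xCAE0AD
k_2 = rotl(K, (5*2+19) mod 24) = rotl(K, 5) = 0x5C15B9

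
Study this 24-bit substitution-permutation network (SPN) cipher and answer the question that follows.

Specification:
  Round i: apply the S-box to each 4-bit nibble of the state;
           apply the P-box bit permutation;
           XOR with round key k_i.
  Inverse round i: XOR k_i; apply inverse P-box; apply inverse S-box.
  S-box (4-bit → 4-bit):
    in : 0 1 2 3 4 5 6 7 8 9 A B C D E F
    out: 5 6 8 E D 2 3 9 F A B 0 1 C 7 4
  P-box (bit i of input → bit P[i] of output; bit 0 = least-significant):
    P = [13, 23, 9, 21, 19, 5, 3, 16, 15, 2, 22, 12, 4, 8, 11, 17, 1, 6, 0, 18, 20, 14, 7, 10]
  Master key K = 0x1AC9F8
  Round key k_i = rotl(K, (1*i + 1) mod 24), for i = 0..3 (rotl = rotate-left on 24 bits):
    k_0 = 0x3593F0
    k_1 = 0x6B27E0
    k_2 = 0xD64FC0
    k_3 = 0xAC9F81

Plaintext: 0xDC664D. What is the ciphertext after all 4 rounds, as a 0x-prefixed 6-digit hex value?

s_0 = plaintext = 0xDC664D
s_1 = Round(s_0, k_0) = 0x1C146E
s_2 = Round(s_1, k_1) = 0xA3DC42
s_3 = Round(s_2, k_2) = 0xE98389
s_4 = Round(s_3, k_3) = 0x53C67D

0x53C67D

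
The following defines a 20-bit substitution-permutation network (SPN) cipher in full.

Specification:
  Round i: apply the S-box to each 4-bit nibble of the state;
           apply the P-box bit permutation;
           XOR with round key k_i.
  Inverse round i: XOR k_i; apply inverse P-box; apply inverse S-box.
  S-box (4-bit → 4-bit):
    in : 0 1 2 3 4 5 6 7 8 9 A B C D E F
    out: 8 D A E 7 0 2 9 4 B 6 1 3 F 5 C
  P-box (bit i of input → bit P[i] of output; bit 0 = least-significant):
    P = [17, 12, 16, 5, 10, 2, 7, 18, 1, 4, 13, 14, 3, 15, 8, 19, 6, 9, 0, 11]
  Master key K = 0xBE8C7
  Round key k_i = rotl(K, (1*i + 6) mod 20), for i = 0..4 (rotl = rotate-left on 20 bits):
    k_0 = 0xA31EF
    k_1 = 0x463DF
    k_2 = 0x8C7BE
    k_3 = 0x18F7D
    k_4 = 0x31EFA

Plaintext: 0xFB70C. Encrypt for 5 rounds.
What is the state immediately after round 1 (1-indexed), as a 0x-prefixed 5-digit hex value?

s_0 = plaintext = 0xFB70C
s_1 = Round(s_0, k_0) = 0xC69E4
s_2 = Round(s_1, k_1) = 0x7B50D
s_3 = Round(s_2, k_2) = 0xFDFD6
s_4 = Round(s_3, k_3) = 0xD72F0
s_5 = Round(s_4, k_4) = 0xF5403

0xC69E4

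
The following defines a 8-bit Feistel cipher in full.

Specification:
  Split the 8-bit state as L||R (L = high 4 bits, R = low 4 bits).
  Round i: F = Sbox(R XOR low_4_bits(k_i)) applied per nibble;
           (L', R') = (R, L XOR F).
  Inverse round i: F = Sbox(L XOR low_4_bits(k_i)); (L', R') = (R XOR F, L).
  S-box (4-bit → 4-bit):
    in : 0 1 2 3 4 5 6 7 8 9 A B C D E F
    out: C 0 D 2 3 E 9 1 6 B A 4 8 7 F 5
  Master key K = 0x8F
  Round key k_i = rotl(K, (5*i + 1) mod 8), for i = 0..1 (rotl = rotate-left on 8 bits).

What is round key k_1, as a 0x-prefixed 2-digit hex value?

K = 0x8F
k_0 = rotl(K, (5*0+1) mod 8) = rotl(K, 1) = 0x1F
k_1 = rotl(K, (5*1+1) mod 8) = rotl(K, 6) = 0xE3

0xE3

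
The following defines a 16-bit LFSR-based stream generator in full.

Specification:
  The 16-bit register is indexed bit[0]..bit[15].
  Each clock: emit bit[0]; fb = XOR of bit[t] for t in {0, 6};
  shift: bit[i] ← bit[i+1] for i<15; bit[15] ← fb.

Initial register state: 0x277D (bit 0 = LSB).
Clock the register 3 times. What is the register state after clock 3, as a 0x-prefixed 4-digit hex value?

reg_0 = 0x277D
clock 1: out=1, reg = 0x13BE
clock 2: out=0, reg = 0x09DF
clock 3: out=1, reg = 0x04EF

0x04EF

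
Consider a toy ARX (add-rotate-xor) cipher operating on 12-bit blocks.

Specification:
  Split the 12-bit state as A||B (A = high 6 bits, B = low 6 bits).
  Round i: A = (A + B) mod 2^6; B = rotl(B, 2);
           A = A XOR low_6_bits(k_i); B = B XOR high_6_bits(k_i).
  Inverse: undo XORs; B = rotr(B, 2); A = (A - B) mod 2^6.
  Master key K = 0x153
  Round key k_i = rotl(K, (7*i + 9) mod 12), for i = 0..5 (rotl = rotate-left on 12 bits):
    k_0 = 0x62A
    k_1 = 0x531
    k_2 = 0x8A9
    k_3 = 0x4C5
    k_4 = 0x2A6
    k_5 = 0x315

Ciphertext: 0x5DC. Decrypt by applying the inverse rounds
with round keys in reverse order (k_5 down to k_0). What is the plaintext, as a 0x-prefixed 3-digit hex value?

s_0 = ciphertext = 0x5DC
s_1 = InvRound(s_0, k_5) = 0xF84
s_2 = InvRound(s_1, k_4) = 0xD63
s_3 = InvRound(s_2, k_3) = 0x90C
s_4 = InvRound(s_3, k_2) = 0x8AB
s_5 = InvRound(s_4, k_1) = 0x53F
s_6 = InvRound(s_5, k_0) = 0x179

0x179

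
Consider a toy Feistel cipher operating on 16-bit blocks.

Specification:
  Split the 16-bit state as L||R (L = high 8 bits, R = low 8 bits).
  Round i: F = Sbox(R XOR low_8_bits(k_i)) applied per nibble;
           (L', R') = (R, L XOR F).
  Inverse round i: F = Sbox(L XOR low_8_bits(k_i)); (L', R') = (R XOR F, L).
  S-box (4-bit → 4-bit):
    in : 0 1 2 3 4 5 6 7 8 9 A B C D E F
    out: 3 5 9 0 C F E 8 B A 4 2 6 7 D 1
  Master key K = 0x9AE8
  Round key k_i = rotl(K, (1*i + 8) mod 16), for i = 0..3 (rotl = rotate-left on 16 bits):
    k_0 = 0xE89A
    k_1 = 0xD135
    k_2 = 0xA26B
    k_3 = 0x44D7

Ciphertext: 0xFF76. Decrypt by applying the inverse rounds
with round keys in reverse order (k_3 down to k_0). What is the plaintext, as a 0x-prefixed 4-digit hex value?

0x5361

s_0 = ciphertext = 0xFF76
s_1 = InvRound(s_0, k_3) = 0xEDFF
s_2 = InvRound(s_1, k_2) = 0x41ED
s_3 = InvRound(s_2, k_1) = 0x6141
s_4 = InvRound(s_3, k_0) = 0x5361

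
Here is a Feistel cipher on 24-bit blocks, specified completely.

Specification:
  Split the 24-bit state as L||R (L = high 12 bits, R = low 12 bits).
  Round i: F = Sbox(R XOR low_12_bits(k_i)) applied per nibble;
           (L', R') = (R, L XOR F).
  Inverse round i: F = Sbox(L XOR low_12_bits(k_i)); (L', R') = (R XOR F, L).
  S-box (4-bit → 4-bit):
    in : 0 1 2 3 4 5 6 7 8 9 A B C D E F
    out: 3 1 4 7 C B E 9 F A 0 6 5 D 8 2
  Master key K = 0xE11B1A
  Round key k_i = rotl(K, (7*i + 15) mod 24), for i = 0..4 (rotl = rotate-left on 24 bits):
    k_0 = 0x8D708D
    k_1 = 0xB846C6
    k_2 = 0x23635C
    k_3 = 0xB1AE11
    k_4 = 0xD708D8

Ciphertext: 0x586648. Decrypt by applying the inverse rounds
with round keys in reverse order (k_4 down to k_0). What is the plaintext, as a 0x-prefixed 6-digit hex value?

0xBDCDF4

s_0 = ciphertext = 0x586648
s_1 = InvRound(s_0, k_4) = 0xBF0586
s_2 = InvRound(s_1, k_3) = 0xE07BF0
s_3 = InvRound(s_2, k_2) = 0x646E07
s_4 = InvRound(s_3, k_1) = 0xDF4646
s_5 = InvRound(s_4, k_0) = 0xBDCDF4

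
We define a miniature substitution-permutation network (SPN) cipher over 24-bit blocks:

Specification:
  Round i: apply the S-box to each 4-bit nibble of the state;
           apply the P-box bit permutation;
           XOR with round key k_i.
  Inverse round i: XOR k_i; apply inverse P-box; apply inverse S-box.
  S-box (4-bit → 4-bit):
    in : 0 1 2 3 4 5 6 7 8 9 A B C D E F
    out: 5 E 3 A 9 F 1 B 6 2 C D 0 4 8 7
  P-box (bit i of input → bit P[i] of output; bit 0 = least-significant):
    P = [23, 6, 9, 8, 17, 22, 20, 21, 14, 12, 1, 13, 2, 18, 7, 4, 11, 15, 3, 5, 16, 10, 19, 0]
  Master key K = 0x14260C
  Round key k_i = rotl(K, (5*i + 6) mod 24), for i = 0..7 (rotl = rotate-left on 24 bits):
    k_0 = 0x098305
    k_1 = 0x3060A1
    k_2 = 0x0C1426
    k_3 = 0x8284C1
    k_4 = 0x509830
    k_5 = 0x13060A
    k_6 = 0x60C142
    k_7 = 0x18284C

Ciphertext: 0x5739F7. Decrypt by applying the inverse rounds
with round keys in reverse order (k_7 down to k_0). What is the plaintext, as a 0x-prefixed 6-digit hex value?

s_0 = ciphertext = 0x5739F7
s_1 = InvRound(s_0, k_7) = 0xBA182E
s_2 = InvRound(s_1, k_6) = 0xD562F7
s_3 = InvRound(s_2, k_5) = 0x3A5422
s_4 = InvRound(s_3, k_4) = 0x82E07C
s_5 = InvRound(s_4, k_3) = 0x3AB4CC
s_6 = InvRound(s_5, k_2) = 0xC18AB9
s_7 = InvRound(s_6, k_1) = 0x6FE410
s_8 = InvRound(s_7, k_0) = 0x3C747A

0x3C747A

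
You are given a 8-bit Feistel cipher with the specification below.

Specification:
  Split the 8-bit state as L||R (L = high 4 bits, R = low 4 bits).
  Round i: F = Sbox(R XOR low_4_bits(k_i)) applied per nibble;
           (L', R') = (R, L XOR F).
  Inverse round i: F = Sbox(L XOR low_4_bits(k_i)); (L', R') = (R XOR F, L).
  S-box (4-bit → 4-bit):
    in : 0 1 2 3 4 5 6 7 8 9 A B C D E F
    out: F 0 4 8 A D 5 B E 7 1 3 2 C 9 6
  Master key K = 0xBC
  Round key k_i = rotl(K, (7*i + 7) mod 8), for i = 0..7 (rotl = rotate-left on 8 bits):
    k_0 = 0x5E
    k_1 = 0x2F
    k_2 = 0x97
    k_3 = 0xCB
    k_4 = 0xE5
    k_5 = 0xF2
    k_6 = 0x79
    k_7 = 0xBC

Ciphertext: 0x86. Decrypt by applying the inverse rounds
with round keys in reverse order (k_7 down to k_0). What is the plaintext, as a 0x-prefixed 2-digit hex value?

s_0 = ciphertext = 0x86
s_1 = InvRound(s_0, k_7) = 0xC8
s_2 = InvRound(s_1, k_6) = 0x5C
s_3 = InvRound(s_2, k_5) = 0x75
s_4 = InvRound(s_3, k_4) = 0x17
s_5 = InvRound(s_4, k_3) = 0x61
s_6 = InvRound(s_5, k_2) = 0x16
s_7 = InvRound(s_6, k_1) = 0xF1
s_8 = InvRound(s_7, k_0) = 0x1F

0x1F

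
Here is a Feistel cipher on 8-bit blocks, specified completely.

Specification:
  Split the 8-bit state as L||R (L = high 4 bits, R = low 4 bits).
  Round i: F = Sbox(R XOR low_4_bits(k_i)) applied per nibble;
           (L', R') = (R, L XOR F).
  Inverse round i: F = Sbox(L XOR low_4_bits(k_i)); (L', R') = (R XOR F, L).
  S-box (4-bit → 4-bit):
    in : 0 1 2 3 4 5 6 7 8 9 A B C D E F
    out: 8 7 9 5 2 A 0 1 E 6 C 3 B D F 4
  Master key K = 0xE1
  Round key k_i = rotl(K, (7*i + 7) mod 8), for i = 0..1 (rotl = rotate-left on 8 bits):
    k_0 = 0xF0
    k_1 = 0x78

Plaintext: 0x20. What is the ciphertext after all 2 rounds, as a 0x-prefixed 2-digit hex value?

0xA9

s_0 = plaintext = 0x20
s_1 = Round(s_0, k_0) = 0x0A
s_2 = Round(s_1, k_1) = 0xA9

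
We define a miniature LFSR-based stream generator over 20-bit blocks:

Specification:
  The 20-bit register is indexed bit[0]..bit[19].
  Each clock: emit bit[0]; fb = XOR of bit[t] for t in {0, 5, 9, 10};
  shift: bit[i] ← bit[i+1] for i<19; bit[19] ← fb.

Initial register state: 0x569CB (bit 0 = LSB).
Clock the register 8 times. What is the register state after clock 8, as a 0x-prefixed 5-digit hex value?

reg_0 = 0x569CB
clock 1: out=1, reg = 0xAB4E5
clock 2: out=1, reg = 0xD5A72
clock 3: out=0, reg = 0x6AD39
clock 4: out=1, reg = 0xB569C
clock 5: out=0, reg = 0x5AB4E
clock 6: out=0, reg = 0xAD5A7
clock 7: out=1, reg = 0xD6AD3
clock 8: out=1, reg = 0x6B569

0x6B569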